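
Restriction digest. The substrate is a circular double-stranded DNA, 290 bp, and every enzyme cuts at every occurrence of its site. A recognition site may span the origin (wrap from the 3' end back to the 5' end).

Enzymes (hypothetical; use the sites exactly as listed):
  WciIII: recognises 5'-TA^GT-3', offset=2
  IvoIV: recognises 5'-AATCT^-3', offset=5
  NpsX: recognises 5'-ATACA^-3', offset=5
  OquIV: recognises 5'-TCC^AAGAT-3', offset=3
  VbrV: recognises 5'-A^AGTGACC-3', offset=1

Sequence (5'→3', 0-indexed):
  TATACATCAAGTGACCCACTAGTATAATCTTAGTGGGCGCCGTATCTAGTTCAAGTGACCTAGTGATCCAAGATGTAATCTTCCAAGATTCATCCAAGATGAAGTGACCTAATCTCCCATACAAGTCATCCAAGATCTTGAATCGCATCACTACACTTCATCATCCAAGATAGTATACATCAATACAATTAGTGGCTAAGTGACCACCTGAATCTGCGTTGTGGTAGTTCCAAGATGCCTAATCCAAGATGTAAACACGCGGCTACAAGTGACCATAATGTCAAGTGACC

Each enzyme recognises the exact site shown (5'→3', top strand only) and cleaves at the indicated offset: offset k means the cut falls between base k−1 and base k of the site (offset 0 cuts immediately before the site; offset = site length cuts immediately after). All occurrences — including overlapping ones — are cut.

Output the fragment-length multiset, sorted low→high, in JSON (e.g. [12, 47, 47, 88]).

Per-enzyme occurrences:
  WciIII (TAGT, off=2): starts [19, 30, 46, 60, 170, 189, 224] → cuts [21, 32, 48, 62, 172, 191, 226]
  IvoIV (AATCT, off=5): starts [25, 76, 110, 210] → cuts [30, 81, 115, 215]
  NpsX (ATACA, off=5): starts [1, 118, 174, 182] → cuts [6, 123, 179, 187]
  OquIV (TCCAAGAT, off=3): starts [66, 81, 92, 128, 163, 228, 242] → cuts [69, 84, 95, 131, 166, 231, 245]
  VbrV (AAGTGACC, off=1): starts [8, 52, 101, 197, 266, 282] → cuts [9, 53, 102, 198, 267, 283]

All cut coordinates (distinct, sorted): [6, 9, 21, 30, 32, 48, 53, 62, 69, 81, 84, 95, 102, 115, 123, 131, 166, 172, 179, 187, 191, 198, 215, 226, 231, 245, 267, 283]

Fragments:
  6→9: 3 bp
  9→21: 12 bp
  21→30: 9 bp
  30→32: 2 bp
  32→48: 16 bp
  48→53: 5 bp
  53→62: 9 bp
  62→69: 7 bp
  69→81: 12 bp
  81→84: 3 bp
  84→95: 11 bp
  95→102: 7 bp
  102→115: 13 bp
  115→123: 8 bp
  123→131: 8 bp
  131→166: 35 bp
  166→172: 6 bp
  172→179: 7 bp
  179→187: 8 bp
  187→191: 4 bp
  191→198: 7 bp
  198→215: 17 bp
  215→226: 11 bp
  226→231: 5 bp
  231→245: 14 bp
  245→267: 22 bp
  267→283: 16 bp
  283→6 (wrap): 290-283+6 = 13 bp

[2,3,3,4,5,5,6,7,7,7,7,8,8,8,9,9,11,11,12,12,13,13,14,16,16,17,22,35]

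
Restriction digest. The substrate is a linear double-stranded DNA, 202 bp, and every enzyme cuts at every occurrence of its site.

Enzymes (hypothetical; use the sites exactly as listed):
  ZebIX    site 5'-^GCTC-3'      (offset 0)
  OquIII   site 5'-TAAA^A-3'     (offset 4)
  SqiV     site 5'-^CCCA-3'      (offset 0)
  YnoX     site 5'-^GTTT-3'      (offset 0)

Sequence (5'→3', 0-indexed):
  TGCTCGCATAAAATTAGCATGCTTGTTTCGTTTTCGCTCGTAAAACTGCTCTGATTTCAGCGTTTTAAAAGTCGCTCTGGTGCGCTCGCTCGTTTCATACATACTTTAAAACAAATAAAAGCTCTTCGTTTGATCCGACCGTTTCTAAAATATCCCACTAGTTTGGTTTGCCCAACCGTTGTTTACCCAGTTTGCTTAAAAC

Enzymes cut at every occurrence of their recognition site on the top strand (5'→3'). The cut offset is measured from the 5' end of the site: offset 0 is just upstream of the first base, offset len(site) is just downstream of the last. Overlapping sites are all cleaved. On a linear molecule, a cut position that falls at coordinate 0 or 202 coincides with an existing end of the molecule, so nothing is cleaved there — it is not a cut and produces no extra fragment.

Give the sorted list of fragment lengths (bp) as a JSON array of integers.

[1,1,2,3,4,4,4,4,4,5,5,5,5,6,7,7,8,9,9,9,10,10,11,11,12,13,14,19]

Per-enzyme occurrences:
  ZebIX GCTC/0: at [1, 35, 47, 73, 83, 87, 120] ⇒ [1, 35, 47, 73, 83, 87, 120]
  OquIII TAAAA/4: at [8, 40, 65, 106, 115, 145, 196] ⇒ [12, 44, 69, 110, 119, 149, 200]
  SqiV CCCA/0: at [153, 170, 185] ⇒ [153, 170, 185]
  YnoX GTTT/0: at [24, 29, 61, 91, 127, 140, 160, 165, 180, 189] ⇒ [24, 29, 61, 91, 127, 140, 160, 165, 180, 189]

Pooled cuts: [1, 12, 24, 29, 35, 44, 47, 61, 69, 73, 83, 87, 91, 110, 119, 120, 127, 140, 149, 153, 160, 165, 170, 180, 185, 189, 200]

Fragments:
  [0,1): 1 bp
  [1,12): 11 bp
  [12,24): 12 bp
  [24,29): 5 bp
  [29,35): 6 bp
  [35,44): 9 bp
  [44,47): 3 bp
  [47,61): 14 bp
  [61,69): 8 bp
  [69,73): 4 bp
  [73,83): 10 bp
  [83,87): 4 bp
  [87,91): 4 bp
  [91,110): 19 bp
  [110,119): 9 bp
  [119,120): 1 bp
  [120,127): 7 bp
  [127,140): 13 bp
  [140,149): 9 bp
  [149,153): 4 bp
  [153,160): 7 bp
  [160,165): 5 bp
  [165,170): 5 bp
  [170,180): 10 bp
  [180,185): 5 bp
  [185,189): 4 bp
  [189,200): 11 bp
  [200,202): 2 bp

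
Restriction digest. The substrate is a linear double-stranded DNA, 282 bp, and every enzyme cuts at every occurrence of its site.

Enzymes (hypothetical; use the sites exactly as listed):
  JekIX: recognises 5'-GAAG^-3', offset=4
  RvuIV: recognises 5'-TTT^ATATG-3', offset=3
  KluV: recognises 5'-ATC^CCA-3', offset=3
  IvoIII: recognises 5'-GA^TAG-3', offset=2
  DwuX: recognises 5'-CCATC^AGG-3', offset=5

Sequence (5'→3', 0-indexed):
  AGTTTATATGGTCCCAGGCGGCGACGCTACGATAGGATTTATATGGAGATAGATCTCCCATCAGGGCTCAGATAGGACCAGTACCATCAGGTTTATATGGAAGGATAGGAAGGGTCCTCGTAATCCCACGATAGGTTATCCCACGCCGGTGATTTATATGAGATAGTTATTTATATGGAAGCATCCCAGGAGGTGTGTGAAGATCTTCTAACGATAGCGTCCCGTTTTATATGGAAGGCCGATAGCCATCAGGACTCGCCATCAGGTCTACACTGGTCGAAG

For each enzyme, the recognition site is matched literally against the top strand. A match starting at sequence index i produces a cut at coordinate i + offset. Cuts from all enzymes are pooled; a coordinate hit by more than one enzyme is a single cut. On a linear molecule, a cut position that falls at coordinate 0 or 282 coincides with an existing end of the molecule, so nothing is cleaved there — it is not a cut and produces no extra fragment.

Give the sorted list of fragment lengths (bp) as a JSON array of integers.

[2,4,5,5,6,6,7,8,8,8,9,9,9,9,9,9,10,12,13,13,13,14,15,16,17,19,27]

Scan for sites:
  JekIX GAAG/4: at [99, 108, 177, 198, 233, 278] ⇒ [103, 112, 181, 202, 237] (position 282 is a terminus of the linear molecule — no cut)
  RvuIV TTTATATG/3: at [2, 37, 91, 152, 169, 225] ⇒ [5, 40, 94, 155, 172, 228]
  KluV ATCCCA/3: at [122, 137, 182] ⇒ [125, 140, 185]
  IvoIII GATAG/2: at [30, 47, 70, 103, 129, 161, 212, 240] ⇒ [32, 49, 72, 105, 131, 163, 214, 242]
  DwuX CCATCAGG/5: at [57, 83, 245, 258] ⇒ [62, 88, 250, 263]

All cut coordinates (distinct, sorted): [5, 32, 40, 49, 62, 72, 88, 94, 103, 105, 112, 125, 131, 140, 155, 163, 172, 181, 185, 202, 214, 228, 237, 242, 250, 263]

Fragments:
  [0,5): 5 bp
  [5,32): 27 bp
  [32,40): 8 bp
  [40,49): 9 bp
  [49,62): 13 bp
  [62,72): 10 bp
  [72,88): 16 bp
  [88,94): 6 bp
  [94,103): 9 bp
  [103,105): 2 bp
  [105,112): 7 bp
  [112,125): 13 bp
  [125,131): 6 bp
  [131,140): 9 bp
  [140,155): 15 bp
  [155,163): 8 bp
  [163,172): 9 bp
  [172,181): 9 bp
  [181,185): 4 bp
  [185,202): 17 bp
  [202,214): 12 bp
  [214,228): 14 bp
  [228,237): 9 bp
  [237,242): 5 bp
  [242,250): 8 bp
  [250,263): 13 bp
  [263,282): 19 bp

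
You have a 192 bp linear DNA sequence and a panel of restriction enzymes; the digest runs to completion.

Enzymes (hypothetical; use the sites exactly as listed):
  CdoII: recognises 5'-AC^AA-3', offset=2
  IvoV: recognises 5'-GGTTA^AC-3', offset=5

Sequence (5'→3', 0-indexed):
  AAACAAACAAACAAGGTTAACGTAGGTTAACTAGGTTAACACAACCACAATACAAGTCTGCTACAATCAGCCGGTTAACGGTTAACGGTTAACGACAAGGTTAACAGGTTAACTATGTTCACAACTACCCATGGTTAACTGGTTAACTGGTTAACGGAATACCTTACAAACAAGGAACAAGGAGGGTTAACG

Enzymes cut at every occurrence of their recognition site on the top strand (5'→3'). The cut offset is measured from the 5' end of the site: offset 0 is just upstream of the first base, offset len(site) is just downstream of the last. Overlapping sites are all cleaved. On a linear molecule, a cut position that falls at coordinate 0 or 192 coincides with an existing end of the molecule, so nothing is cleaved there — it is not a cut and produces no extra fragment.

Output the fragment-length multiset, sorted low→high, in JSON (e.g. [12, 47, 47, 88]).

[3,4,4,4,4,4,5,5,6,7,7,7,7,7,8,8,8,9,10,11,11,11,13,14,15]

Per-enzyme occurrences:
  CdoII ACAA/2: at [2, 6, 10, 40, 46, 51, 62, 94, 120, 165, 169, 176] ⇒ [4, 8, 12, 42, 48, 53, 64, 96, 122, 167, 171, 178]
  IvoV GGTTAAC/5: at [14, 24, 33, 72, 79, 86, 98, 106, 132, 140, 148, 184] ⇒ [19, 29, 38, 77, 84, 91, 103, 111, 137, 145, 153, 189]

All cut coordinates (distinct, sorted): [4, 8, 12, 19, 29, 38, 42, 48, 53, 64, 77, 84, 91, 96, 103, 111, 122, 137, 145, 153, 167, 171, 178, 189]

Fragment lengths:
  [0,4): 4 bp
  [4,8): 4 bp
  [8,12): 4 bp
  [12,19): 7 bp
  [19,29): 10 bp
  [29,38): 9 bp
  [38,42): 4 bp
  [42,48): 6 bp
  [48,53): 5 bp
  [53,64): 11 bp
  [64,77): 13 bp
  [77,84): 7 bp
  [84,91): 7 bp
  [91,96): 5 bp
  [96,103): 7 bp
  [103,111): 8 bp
  [111,122): 11 bp
  [122,137): 15 bp
  [137,145): 8 bp
  [145,153): 8 bp
  [153,167): 14 bp
  [167,171): 4 bp
  [171,178): 7 bp
  [178,189): 11 bp
  [189,192): 3 bp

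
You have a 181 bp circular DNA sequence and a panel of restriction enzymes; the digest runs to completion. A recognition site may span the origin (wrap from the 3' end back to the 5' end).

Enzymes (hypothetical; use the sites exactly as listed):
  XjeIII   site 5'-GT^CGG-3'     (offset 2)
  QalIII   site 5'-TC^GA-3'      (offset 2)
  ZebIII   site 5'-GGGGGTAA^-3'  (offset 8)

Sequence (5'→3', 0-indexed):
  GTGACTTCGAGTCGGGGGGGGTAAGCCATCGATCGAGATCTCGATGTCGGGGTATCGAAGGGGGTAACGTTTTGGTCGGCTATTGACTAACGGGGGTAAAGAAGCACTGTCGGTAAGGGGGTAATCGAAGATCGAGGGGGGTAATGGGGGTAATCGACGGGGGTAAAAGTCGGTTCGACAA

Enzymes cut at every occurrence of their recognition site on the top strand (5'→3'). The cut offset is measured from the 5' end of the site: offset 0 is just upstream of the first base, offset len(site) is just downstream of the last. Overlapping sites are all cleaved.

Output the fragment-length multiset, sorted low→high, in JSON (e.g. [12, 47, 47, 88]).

Scan for sites:
  XjeIII GTCGG/2: at [10, 45, 74, 108, 168] ⇒ [12, 47, 76, 110, 170]
  QalIII TCGA/2: at [6, 28, 32, 40, 54, 124, 131, 153, 174] ⇒ [8, 30, 34, 42, 56, 126, 133, 155, 176]
  ZebIII GGGGGTAA/8: at [16, 59, 91, 116, 136, 145, 158] ⇒ [24, 67, 99, 124, 144, 153, 166]

Pooled cuts: [8, 12, 24, 30, 34, 42, 47, 56, 67, 76, 99, 110, 124, 126, 133, 144, 153, 155, 166, 170, 176]

Fragments:
  8→12: 4 bp
  12→24: 12 bp
  24→30: 6 bp
  30→34: 4 bp
  34→42: 8 bp
  42→47: 5 bp
  47→56: 9 bp
  56→67: 11 bp
  67→76: 9 bp
  76→99: 23 bp
  99→110: 11 bp
  110→124: 14 bp
  124→126: 2 bp
  126→133: 7 bp
  133→144: 11 bp
  144→153: 9 bp
  153→155: 2 bp
  155→166: 11 bp
  166→170: 4 bp
  170→176: 6 bp
  176→8 (wrap): 181-176+8 = 13 bp

[2,2,4,4,4,5,6,6,7,8,9,9,9,11,11,11,11,12,13,14,23]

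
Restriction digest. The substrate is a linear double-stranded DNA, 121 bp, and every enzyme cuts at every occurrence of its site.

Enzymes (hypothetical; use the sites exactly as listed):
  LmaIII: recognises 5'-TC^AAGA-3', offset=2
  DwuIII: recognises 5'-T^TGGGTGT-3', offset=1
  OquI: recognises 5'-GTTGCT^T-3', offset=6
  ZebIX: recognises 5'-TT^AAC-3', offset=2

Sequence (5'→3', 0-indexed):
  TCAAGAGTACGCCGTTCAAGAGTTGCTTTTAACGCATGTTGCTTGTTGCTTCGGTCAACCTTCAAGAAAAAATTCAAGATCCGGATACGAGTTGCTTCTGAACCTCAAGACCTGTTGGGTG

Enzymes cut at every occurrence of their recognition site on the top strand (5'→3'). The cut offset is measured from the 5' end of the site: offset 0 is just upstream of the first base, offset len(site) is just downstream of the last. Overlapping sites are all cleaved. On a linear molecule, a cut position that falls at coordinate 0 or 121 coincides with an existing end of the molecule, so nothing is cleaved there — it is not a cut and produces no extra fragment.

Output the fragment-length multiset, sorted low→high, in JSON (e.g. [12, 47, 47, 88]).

Per-enzyme occurrences:
  LmaIII (TCAAGA, off=2): starts [0, 15, 61, 73, 104] → cuts [2, 17, 63, 75, 106]
  DwuIII (TTGGGTGT, off=1): no sites
  OquI (GTTGCTT, off=6): starts [21, 37, 44, 90] → cuts [27, 43, 50, 96]
  ZebIX (TTAAC, off=2): starts [28] → cuts [30]

All cut coordinates (distinct, sorted): [2, 17, 27, 30, 43, 50, 63, 75, 96, 106]

Fragment lengths:
  [0,2): 2 bp
  [2,17): 15 bp
  [17,27): 10 bp
  [27,30): 3 bp
  [30,43): 13 bp
  [43,50): 7 bp
  [50,63): 13 bp
  [63,75): 12 bp
  [75,96): 21 bp
  [96,106): 10 bp
  [106,121): 15 bp

[2,3,7,10,10,12,13,13,15,15,21]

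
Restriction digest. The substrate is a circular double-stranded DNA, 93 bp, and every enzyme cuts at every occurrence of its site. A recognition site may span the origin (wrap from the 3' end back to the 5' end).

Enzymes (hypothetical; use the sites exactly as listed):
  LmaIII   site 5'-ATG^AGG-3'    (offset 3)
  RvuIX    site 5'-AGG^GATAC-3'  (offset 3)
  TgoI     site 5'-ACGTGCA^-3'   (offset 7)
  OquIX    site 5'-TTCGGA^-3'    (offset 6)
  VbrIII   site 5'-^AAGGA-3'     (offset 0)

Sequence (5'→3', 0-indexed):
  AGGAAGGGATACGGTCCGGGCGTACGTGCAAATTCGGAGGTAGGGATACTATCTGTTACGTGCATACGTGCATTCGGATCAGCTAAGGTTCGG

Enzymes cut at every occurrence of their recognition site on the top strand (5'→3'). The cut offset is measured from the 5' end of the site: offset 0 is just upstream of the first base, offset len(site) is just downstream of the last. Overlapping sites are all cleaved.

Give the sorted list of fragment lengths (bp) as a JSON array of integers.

[6,6,6,8,8,16,20,23]

Scan for sites:
  LmaIII (ATGAGG, off=3): no sites
  RvuIX (AGGGATAC, off=3): starts [4, 41] → cuts [7, 44]
  TgoI (ACGTGCA, off=7): starts [23, 57, 65] → cuts [30, 64, 72]
  OquIX (TTCGGA, off=6): starts [32, 72, 88] → cuts [1, 38, 78]
  VbrIII (AAGGA, off=0): no sites

Pooled cuts: [1, 7, 30, 38, 44, 64, 72, 78]

Fragments:
  1→7: 6 bp
  7→30: 23 bp
  30→38: 8 bp
  38→44: 6 bp
  44→64: 20 bp
  64→72: 8 bp
  72→78: 6 bp
  78→1 (wrap): 93-78+1 = 16 bp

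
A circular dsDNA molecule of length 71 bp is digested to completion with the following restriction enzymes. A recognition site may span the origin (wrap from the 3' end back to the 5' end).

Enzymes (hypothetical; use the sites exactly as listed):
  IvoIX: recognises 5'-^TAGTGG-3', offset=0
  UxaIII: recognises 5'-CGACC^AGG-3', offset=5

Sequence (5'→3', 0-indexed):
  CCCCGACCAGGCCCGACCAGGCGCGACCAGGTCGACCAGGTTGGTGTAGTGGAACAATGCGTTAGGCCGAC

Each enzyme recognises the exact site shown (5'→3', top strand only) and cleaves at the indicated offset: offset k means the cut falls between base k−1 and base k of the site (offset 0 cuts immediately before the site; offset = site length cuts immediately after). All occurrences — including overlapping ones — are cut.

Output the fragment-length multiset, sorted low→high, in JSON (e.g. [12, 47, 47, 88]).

Per-enzyme occurrences:
  IvoIX (TAGTGG, off=0): starts [46] → cuts [46]
  UxaIII (CGACCAGG, off=5): starts [3, 13, 23, 32] → cuts [8, 18, 28, 37]

Pooled cuts: [8, 18, 28, 37, 46]

Fragments:
  8→18: 10 bp
  18→28: 10 bp
  28→37: 9 bp
  37→46: 9 bp
  46→8 (wrap): 71-46+8 = 33 bp

[9,9,10,10,33]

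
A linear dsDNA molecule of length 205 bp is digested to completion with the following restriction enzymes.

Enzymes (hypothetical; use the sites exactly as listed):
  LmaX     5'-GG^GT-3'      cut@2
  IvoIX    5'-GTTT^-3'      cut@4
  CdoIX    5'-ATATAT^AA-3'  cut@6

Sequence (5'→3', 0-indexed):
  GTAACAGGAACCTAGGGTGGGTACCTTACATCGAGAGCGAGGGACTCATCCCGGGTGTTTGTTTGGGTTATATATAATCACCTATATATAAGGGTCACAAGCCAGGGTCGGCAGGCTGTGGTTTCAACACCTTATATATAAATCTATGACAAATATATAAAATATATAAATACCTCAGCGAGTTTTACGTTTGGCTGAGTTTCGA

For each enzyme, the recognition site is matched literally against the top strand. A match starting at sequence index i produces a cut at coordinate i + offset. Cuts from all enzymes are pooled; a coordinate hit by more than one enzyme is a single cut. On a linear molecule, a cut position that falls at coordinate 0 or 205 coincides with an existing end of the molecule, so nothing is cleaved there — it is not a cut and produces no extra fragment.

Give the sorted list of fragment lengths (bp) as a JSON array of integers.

[2,3,4,4,4,6,7,9,9,10,13,14,15,16,18,18,19,34]

Site scan:
  LmaX (GGGT, off=2): starts [14, 18, 52, 64, 91, 104] → cuts [16, 20, 54, 66, 93, 106]
  IvoIX (GTTT, off=4): starts [56, 60, 120, 181, 188, 198] → cuts [60, 64, 124, 185, 192, 202]
  CdoIX (ATATATAA, off=6): starts [69, 83, 133, 152, 161] → cuts [75, 89, 139, 158, 167]

All cut coordinates (distinct, sorted): [16, 20, 54, 60, 64, 66, 75, 89, 93, 106, 124, 139, 158, 167, 185, 192, 202]

Fragments:
  [0,16): 16 bp
  [16,20): 4 bp
  [20,54): 34 bp
  [54,60): 6 bp
  [60,64): 4 bp
  [64,66): 2 bp
  [66,75): 9 bp
  [75,89): 14 bp
  [89,93): 4 bp
  [93,106): 13 bp
  [106,124): 18 bp
  [124,139): 15 bp
  [139,158): 19 bp
  [158,167): 9 bp
  [167,185): 18 bp
  [185,192): 7 bp
  [192,202): 10 bp
  [202,205): 3 bp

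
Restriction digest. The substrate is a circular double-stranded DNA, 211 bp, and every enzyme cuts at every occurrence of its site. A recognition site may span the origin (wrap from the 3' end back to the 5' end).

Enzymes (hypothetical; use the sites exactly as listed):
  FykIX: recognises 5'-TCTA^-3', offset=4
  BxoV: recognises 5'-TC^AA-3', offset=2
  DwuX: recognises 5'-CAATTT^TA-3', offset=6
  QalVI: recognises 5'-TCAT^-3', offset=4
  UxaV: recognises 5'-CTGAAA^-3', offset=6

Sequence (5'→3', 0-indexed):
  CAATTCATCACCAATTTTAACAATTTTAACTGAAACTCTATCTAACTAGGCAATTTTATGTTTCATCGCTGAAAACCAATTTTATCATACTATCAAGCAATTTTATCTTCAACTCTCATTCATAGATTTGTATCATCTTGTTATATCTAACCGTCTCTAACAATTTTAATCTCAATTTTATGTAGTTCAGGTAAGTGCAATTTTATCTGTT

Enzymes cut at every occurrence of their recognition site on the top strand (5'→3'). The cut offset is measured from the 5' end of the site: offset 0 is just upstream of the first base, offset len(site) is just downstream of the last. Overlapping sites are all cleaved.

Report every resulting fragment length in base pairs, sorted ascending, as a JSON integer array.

[4,4,5,5,6,6,7,7,7,7,8,8,9,9,9,9,9,9,10,10,12,13,13,25]

Per-enzyme occurrences:
  FykIX TCTA/4: at [36, 40, 145, 155] ⇒ [40, 44, 149, 159]
  BxoV TCAA/2: at [92, 108, 171, 210] ⇒ [1, 94, 110, 173]
  DwuX CAATTTTA/6: at [11, 20, 50, 76, 97, 160, 172, 197] ⇒ [17, 26, 56, 82, 103, 166, 178, 203]
  QalVI TCAT/4: at [4, 62, 84, 115, 119, 132] ⇒ [8, 66, 88, 119, 123, 136]
  UxaV CTGAAA/6: at [29, 68] ⇒ [35, 74]

Pooled cuts: [1, 8, 17, 26, 35, 40, 44, 56, 66, 74, 82, 88, 94, 103, 110, 119, 123, 136, 149, 159, 166, 173, 178, 203]

Fragments:
  1→8: 7 bp
  8→17: 9 bp
  17→26: 9 bp
  26→35: 9 bp
  35→40: 5 bp
  40→44: 4 bp
  44→56: 12 bp
  56→66: 10 bp
  66→74: 8 bp
  74→82: 8 bp
  82→88: 6 bp
  88→94: 6 bp
  94→103: 9 bp
  103→110: 7 bp
  110→119: 9 bp
  119→123: 4 bp
  123→136: 13 bp
  136→149: 13 bp
  149→159: 10 bp
  159→166: 7 bp
  166→173: 7 bp
  173→178: 5 bp
  178→203: 25 bp
  203→1 (wrap): 211-203+1 = 9 bp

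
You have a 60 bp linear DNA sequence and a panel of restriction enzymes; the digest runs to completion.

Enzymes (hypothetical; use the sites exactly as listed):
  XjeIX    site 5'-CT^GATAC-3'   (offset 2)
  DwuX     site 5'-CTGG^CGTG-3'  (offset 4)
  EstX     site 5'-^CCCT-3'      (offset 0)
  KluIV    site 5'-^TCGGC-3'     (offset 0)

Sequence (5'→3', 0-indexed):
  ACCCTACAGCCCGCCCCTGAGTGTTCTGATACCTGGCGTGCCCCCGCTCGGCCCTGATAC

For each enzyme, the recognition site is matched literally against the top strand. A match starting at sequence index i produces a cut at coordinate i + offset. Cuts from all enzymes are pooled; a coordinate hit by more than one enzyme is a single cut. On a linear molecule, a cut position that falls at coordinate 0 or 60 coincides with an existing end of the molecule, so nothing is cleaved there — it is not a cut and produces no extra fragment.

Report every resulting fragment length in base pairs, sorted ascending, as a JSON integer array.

Per-enzyme occurrences:
  XjeIX CTGATAC/2: at [25, 53] ⇒ [27, 55]
  DwuX CTGGCGTG/4: at [32] ⇒ [36]
  EstX CCCT/0: at [1, 14, 51] ⇒ [1, 14, 51]
  KluIV TCGGC/0: at [47] ⇒ [47]

All cut coordinates (distinct, sorted): [1, 14, 27, 36, 47, 51, 55]

Fragments:
  [0,1): 1 bp
  [1,14): 13 bp
  [14,27): 13 bp
  [27,36): 9 bp
  [36,47): 11 bp
  [47,51): 4 bp
  [51,55): 4 bp
  [55,60): 5 bp

[1,4,4,5,9,11,13,13]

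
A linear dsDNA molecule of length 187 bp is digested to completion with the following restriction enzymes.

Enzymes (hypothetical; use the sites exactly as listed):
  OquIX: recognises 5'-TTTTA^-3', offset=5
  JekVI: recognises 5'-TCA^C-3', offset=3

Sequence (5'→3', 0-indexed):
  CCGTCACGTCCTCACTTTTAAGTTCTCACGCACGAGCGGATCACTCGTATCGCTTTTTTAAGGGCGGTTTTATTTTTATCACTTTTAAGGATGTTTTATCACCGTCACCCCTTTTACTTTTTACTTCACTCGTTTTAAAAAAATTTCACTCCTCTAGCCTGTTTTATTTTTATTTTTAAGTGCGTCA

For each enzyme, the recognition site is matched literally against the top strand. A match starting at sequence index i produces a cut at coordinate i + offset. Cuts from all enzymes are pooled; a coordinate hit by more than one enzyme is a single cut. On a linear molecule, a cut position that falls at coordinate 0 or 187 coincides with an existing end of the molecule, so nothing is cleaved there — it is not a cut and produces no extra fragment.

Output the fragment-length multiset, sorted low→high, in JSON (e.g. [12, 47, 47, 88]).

[3,3,5,6,6,6,6,6,6,6,7,8,8,9,9,9,11,11,12,15,17,18]

Site scan:
  OquIX TTTTA/5: at [15, 55, 67, 73, 82, 93, 111, 118, 132, 161, 167, 173] ⇒ [20, 60, 72, 78, 87, 98, 116, 123, 137, 166, 172, 178]
  JekVI TCAC/3: at [3, 11, 25, 40, 78, 98, 104, 125, 145] ⇒ [6, 14, 28, 43, 81, 101, 107, 128, 148]

All cut coordinates (distinct, sorted): [6, 14, 20, 28, 43, 60, 72, 78, 81, 87, 98, 101, 107, 116, 123, 128, 137, 148, 166, 172, 178]

Fragment lengths:
  [0,6): 6 bp
  [6,14): 8 bp
  [14,20): 6 bp
  [20,28): 8 bp
  [28,43): 15 bp
  [43,60): 17 bp
  [60,72): 12 bp
  [72,78): 6 bp
  [78,81): 3 bp
  [81,87): 6 bp
  [87,98): 11 bp
  [98,101): 3 bp
  [101,107): 6 bp
  [107,116): 9 bp
  [116,123): 7 bp
  [123,128): 5 bp
  [128,137): 9 bp
  [137,148): 11 bp
  [148,166): 18 bp
  [166,172): 6 bp
  [172,178): 6 bp
  [178,187): 9 bp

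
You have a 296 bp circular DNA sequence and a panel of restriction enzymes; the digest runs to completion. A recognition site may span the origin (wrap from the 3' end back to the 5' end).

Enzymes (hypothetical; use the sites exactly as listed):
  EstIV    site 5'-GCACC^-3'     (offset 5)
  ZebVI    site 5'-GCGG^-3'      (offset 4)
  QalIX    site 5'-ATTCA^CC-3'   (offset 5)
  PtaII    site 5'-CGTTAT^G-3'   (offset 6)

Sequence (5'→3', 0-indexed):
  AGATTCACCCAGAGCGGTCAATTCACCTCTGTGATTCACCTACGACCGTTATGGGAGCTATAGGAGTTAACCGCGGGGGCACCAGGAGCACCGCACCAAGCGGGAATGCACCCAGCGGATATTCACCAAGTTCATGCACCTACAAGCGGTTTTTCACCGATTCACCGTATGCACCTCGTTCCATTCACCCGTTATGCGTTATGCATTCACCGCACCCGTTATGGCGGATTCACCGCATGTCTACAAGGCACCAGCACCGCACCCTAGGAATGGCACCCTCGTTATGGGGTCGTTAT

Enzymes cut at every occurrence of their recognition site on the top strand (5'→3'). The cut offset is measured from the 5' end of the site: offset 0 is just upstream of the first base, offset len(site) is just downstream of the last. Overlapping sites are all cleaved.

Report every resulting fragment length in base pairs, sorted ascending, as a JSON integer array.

Scan for sites:
  EstIV (GCACC, off=5): starts [78, 87, 92, 107, 135, 170, 211, 247, 253, 258, 272] → cuts [83, 92, 97, 112, 140, 175, 216, 252, 258, 263, 277]
  ZebVI (GCGG, off=4): starts [13, 72, 99, 114, 145, 223] → cuts [17, 76, 103, 118, 149, 227]
  QalIX (ATTCACC, off=5): starts [2, 20, 33, 120, 159, 182, 204, 227] → cuts [7, 25, 38, 125, 164, 187, 209, 232]
  PtaII (CGTTATG, off=6): starts [46, 189, 196, 216, 279] → cuts [52, 195, 202, 222, 285]

All cut coordinates (distinct, sorted): [7, 17, 25, 38, 52, 76, 83, 92, 97, 103, 112, 118, 125, 140, 149, 164, 175, 187, 195, 202, 209, 216, 222, 227, 232, 252, 258, 263, 277, 285]

Fragments:
  7→17: 10 bp
  17→25: 8 bp
  25→38: 13 bp
  38→52: 14 bp
  52→76: 24 bp
  76→83: 7 bp
  83→92: 9 bp
  92→97: 5 bp
  97→103: 6 bp
  103→112: 9 bp
  112→118: 6 bp
  118→125: 7 bp
  125→140: 15 bp
  140→149: 9 bp
  149→164: 15 bp
  164→175: 11 bp
  175→187: 12 bp
  187→195: 8 bp
  195→202: 7 bp
  202→209: 7 bp
  209→216: 7 bp
  216→222: 6 bp
  222→227: 5 bp
  227→232: 5 bp
  232→252: 20 bp
  252→258: 6 bp
  258→263: 5 bp
  263→277: 14 bp
  277→285: 8 bp
  285→7 (wrap): 296-285+7 = 18 bp

[5,5,5,5,6,6,6,6,7,7,7,7,7,8,8,8,9,9,9,10,11,12,13,14,14,15,15,18,20,24]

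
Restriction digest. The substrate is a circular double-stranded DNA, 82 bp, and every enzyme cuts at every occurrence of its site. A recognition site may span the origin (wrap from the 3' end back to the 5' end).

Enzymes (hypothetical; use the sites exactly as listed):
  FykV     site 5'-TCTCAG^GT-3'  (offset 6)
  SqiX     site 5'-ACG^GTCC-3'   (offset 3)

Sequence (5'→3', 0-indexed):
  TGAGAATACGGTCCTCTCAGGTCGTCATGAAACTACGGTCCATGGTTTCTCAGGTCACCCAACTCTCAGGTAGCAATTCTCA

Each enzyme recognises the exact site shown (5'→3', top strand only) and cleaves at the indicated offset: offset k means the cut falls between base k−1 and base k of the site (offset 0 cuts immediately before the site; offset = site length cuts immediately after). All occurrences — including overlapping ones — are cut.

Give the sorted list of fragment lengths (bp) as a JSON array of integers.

Site scan:
  FykV (TCTCAGGT, off=6): starts [14, 47, 63] → cuts [20, 53, 69]
  SqiX (ACGGTCC, off=3): starts [7, 34] → cuts [10, 37]

Pooled cuts: [10, 20, 37, 53, 69]

Fragments:
  10→20: 10 bp
  20→37: 17 bp
  37→53: 16 bp
  53→69: 16 bp
  69→10 (wrap): 82-69+10 = 23 bp

[10,16,16,17,23]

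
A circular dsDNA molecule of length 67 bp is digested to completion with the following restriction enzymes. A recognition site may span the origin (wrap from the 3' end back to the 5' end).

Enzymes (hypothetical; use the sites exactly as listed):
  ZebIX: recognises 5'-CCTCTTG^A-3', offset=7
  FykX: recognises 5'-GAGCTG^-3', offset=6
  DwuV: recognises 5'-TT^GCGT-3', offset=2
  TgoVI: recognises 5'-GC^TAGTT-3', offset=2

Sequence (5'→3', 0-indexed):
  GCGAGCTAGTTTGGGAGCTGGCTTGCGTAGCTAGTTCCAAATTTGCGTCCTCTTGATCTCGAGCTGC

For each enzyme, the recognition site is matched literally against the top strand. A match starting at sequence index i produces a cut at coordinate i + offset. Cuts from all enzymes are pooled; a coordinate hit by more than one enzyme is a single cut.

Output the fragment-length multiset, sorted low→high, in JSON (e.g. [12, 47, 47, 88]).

Per-enzyme occurrences:
  ZebIX CCTCTTGA/7: at [48] ⇒ [55]
  FykX GAGCTG/6: at [14, 60] ⇒ [20, 66]
  DwuV TTGCGT/2: at [22, 42] ⇒ [24, 44]
  TgoVI GCTAGTT/2: at [4, 29] ⇒ [6, 31]

All cut coordinates (distinct, sorted): [6, 20, 24, 31, 44, 55, 66]

Fragments:
  6→20: 14 bp
  20→24: 4 bp
  24→31: 7 bp
  31→44: 13 bp
  44→55: 11 bp
  55→66: 11 bp
  66→6 (wrap): 67-66+6 = 7 bp

[4,7,7,11,11,13,14]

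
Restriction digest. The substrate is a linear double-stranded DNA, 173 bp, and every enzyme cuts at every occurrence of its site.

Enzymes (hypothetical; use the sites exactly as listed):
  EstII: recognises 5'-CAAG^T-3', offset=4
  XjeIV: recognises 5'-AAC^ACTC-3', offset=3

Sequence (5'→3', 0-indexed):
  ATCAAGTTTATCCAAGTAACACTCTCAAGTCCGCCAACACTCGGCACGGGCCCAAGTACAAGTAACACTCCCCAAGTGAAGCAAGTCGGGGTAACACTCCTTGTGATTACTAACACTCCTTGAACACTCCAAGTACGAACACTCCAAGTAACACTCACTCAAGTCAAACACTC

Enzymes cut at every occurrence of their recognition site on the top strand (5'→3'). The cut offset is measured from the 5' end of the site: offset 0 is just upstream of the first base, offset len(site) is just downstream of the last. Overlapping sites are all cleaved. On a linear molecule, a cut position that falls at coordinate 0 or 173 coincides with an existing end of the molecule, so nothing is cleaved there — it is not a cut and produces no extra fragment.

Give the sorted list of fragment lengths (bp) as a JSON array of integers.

Per-enzyme occurrences:
  EstII (CAAGT, off=4): starts [2, 12, 25, 52, 58, 72, 81, 129, 144, 159] → cuts [6, 16, 29, 56, 62, 76, 85, 133, 148, 163]
  XjeIV (AACACTC, off=3): starts [17, 35, 63, 92, 111, 122, 137, 149, 166] → cuts [20, 38, 66, 95, 114, 125, 140, 152, 169]

Pooled cuts: [6, 16, 20, 29, 38, 56, 62, 66, 76, 85, 95, 114, 125, 133, 140, 148, 152, 163, 169]

Fragment lengths:
  [0,6): 6 bp
  [6,16): 10 bp
  [16,20): 4 bp
  [20,29): 9 bp
  [29,38): 9 bp
  [38,56): 18 bp
  [56,62): 6 bp
  [62,66): 4 bp
  [66,76): 10 bp
  [76,85): 9 bp
  [85,95): 10 bp
  [95,114): 19 bp
  [114,125): 11 bp
  [125,133): 8 bp
  [133,140): 7 bp
  [140,148): 8 bp
  [148,152): 4 bp
  [152,163): 11 bp
  [163,169): 6 bp
  [169,173): 4 bp

[4,4,4,4,6,6,6,7,8,8,9,9,9,10,10,10,11,11,18,19]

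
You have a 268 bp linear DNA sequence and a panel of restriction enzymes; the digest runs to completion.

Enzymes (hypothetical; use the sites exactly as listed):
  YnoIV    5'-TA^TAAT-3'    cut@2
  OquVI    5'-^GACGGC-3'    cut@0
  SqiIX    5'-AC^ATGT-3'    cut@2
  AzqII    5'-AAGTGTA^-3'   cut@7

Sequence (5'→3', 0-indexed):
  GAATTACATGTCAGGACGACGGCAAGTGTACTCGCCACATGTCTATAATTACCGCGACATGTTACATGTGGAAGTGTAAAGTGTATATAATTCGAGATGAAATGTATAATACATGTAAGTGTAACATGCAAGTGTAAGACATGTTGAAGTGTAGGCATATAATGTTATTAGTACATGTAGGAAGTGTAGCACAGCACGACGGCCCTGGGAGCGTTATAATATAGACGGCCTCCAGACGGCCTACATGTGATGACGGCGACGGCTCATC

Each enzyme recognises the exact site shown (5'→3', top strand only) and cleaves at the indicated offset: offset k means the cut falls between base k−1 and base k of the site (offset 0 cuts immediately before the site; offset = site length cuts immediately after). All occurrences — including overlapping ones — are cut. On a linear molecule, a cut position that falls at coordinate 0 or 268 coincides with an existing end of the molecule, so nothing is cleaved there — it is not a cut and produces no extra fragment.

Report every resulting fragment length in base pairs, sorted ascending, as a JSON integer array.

Per-enzyme occurrences:
  YnoIV (TATAAT, off=2): starts [43, 85, 104, 157, 214] → cuts [45, 87, 106, 159, 216]
  OquVI (GACGGC, off=0): starts [17, 197, 223, 234, 251, 257] → cuts [17, 197, 223, 234, 251, 257]
  SqiIX (ACATGT, off=2): starts [5, 36, 56, 63, 110, 138, 172, 242] → cuts [7, 38, 58, 65, 112, 140, 174, 244]
  AzqII (AAGTGTA, off=7): starts [23, 71, 78, 116, 129, 146, 181] → cuts [30, 78, 85, 123, 136, 153, 188]

Pooled cuts: [7, 17, 30, 38, 45, 58, 65, 78, 85, 87, 106, 112, 123, 136, 140, 153, 159, 174, 188, 197, 216, 223, 234, 244, 251, 257]

Fragments:
  [0,7): 7 bp
  [7,17): 10 bp
  [17,30): 13 bp
  [30,38): 8 bp
  [38,45): 7 bp
  [45,58): 13 bp
  [58,65): 7 bp
  [65,78): 13 bp
  [78,85): 7 bp
  [85,87): 2 bp
  [87,106): 19 bp
  [106,112): 6 bp
  [112,123): 11 bp
  [123,136): 13 bp
  [136,140): 4 bp
  [140,153): 13 bp
  [153,159): 6 bp
  [159,174): 15 bp
  [174,188): 14 bp
  [188,197): 9 bp
  [197,216): 19 bp
  [216,223): 7 bp
  [223,234): 11 bp
  [234,244): 10 bp
  [244,251): 7 bp
  [251,257): 6 bp
  [257,268): 11 bp

[2,4,6,6,6,7,7,7,7,7,7,8,9,10,10,11,11,11,13,13,13,13,13,14,15,19,19]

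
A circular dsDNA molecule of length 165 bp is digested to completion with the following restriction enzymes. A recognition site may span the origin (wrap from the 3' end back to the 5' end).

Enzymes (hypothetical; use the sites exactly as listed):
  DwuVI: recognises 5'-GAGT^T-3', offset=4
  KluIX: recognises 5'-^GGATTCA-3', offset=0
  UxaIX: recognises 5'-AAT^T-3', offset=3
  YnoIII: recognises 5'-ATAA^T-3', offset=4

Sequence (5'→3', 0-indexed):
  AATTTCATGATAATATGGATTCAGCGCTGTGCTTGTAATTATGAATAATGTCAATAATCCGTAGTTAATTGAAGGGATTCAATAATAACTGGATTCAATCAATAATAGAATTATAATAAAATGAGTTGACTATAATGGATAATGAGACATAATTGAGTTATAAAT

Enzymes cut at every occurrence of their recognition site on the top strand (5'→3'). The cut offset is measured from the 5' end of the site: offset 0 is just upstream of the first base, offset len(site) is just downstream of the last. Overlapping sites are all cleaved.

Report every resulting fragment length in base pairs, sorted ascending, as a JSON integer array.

Per-enzyme occurrences:
  DwuVI (GAGTT, off=4): starts [122, 154] → cuts [126, 158]
  KluIX (GGATTCA, off=0): starts [16, 74, 90] → cuts [16, 74, 90]
  UxaIX (AATT, off=3): starts [0, 36, 66, 108, 150] → cuts [3, 39, 69, 111, 153]
  YnoIII (ATAAT, off=4): starts [9, 44, 53, 81, 101, 112, 131, 138, 148, 163] → cuts [2, 13, 48, 57, 85, 105, 116, 135, 142, 152]

Pooled cuts: [2, 3, 13, 16, 39, 48, 57, 69, 74, 85, 90, 105, 111, 116, 126, 135, 142, 152, 153, 158]

Fragment lengths:
  2→3: 1 bp
  3→13: 10 bp
  13→16: 3 bp
  16→39: 23 bp
  39→48: 9 bp
  48→57: 9 bp
  57→69: 12 bp
  69→74: 5 bp
  74→85: 11 bp
  85→90: 5 bp
  90→105: 15 bp
  105→111: 6 bp
  111→116: 5 bp
  116→126: 10 bp
  126→135: 9 bp
  135→142: 7 bp
  142→152: 10 bp
  152→153: 1 bp
  153→158: 5 bp
  158→2 (wrap): 165-158+2 = 9 bp

[1,1,3,5,5,5,5,6,7,9,9,9,9,10,10,10,11,12,15,23]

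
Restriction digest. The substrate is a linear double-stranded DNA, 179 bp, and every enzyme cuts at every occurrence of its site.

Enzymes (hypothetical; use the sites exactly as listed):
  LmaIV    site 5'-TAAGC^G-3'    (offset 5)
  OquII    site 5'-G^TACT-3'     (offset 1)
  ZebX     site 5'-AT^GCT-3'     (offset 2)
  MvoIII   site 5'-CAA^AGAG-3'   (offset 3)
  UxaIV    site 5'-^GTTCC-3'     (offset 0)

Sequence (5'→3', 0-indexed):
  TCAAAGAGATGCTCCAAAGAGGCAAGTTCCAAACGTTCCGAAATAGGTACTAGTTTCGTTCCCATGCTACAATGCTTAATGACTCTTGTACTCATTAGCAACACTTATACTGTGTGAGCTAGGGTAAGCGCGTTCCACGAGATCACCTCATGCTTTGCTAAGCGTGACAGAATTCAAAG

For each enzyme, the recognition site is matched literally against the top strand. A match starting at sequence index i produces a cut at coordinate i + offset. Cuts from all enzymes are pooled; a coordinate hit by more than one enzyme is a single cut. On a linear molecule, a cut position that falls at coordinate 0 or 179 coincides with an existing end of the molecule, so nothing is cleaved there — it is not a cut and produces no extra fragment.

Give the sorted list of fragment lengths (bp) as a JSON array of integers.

[2,4,6,7,8,8,8,9,10,12,13,15,16,20,41]

Per-enzyme occurrences:
  LmaIV TAAGCG/5: at [124, 158] ⇒ [129, 163]
  OquII GTACT/1: at [46, 87] ⇒ [47, 88]
  ZebX ATGCT/2: at [8, 63, 71, 149] ⇒ [10, 65, 73, 151]
  MvoIII CAAAGAG/3: at [1, 14] ⇒ [4, 17]
  UxaIV GTTCC/0: at [25, 34, 57, 131] ⇒ [25, 34, 57, 131]

All cut coordinates (distinct, sorted): [4, 10, 17, 25, 34, 47, 57, 65, 73, 88, 129, 131, 151, 163]

Fragments:
  [0,4): 4 bp
  [4,10): 6 bp
  [10,17): 7 bp
  [17,25): 8 bp
  [25,34): 9 bp
  [34,47): 13 bp
  [47,57): 10 bp
  [57,65): 8 bp
  [65,73): 8 bp
  [73,88): 15 bp
  [88,129): 41 bp
  [129,131): 2 bp
  [131,151): 20 bp
  [151,163): 12 bp
  [163,179): 16 bp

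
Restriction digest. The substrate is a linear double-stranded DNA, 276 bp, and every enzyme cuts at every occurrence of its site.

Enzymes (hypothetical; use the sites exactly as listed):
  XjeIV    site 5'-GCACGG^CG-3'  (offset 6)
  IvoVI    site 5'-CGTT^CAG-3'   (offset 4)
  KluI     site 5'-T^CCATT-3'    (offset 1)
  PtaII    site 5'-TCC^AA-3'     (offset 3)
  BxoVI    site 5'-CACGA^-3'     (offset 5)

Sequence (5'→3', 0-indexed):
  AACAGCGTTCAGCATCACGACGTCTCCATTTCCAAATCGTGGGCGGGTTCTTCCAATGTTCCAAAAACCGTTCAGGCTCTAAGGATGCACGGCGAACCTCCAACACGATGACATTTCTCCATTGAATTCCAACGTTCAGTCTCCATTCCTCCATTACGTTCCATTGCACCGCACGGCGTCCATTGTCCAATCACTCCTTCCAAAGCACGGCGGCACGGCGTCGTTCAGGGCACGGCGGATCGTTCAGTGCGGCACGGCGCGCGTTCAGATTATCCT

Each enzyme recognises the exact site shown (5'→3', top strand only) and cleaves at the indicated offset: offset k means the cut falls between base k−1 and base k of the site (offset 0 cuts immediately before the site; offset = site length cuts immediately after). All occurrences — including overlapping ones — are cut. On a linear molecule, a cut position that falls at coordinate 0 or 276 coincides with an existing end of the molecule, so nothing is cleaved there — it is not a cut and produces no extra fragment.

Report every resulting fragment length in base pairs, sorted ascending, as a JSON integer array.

Per-enzyme occurrences:
  XjeIV (GCACGGCG, off=6): starts [86, 170, 204, 212, 229, 251] → cuts [92, 176, 210, 218, 235, 257]
  IvoVI (CGTTCAG, off=4): starts [5, 68, 132, 221, 240, 261] → cuts [9, 72, 136, 225, 244, 265]
  KluI (TCCATT, off=1): starts [24, 117, 141, 149, 159, 178] → cuts [25, 118, 142, 150, 160, 179]
  PtaII (TCCAA, off=3): starts [30, 51, 59, 98, 127, 185, 198] → cuts [33, 54, 62, 101, 130, 188, 201]
  BxoVI (CACGA, off=5): starts [15, 103] → cuts [20, 108]

Pooled cuts: [9, 20, 25, 33, 54, 62, 72, 92, 101, 108, 118, 130, 136, 142, 150, 160, 176, 179, 188, 201, 210, 218, 225, 235, 244, 257, 265]

Fragment lengths:
  [0,9): 9 bp
  [9,20): 11 bp
  [20,25): 5 bp
  [25,33): 8 bp
  [33,54): 21 bp
  [54,62): 8 bp
  [62,72): 10 bp
  [72,92): 20 bp
  [92,101): 9 bp
  [101,108): 7 bp
  [108,118): 10 bp
  [118,130): 12 bp
  [130,136): 6 bp
  [136,142): 6 bp
  [142,150): 8 bp
  [150,160): 10 bp
  [160,176): 16 bp
  [176,179): 3 bp
  [179,188): 9 bp
  [188,201): 13 bp
  [201,210): 9 bp
  [210,218): 8 bp
  [218,225): 7 bp
  [225,235): 10 bp
  [235,244): 9 bp
  [244,257): 13 bp
  [257,265): 8 bp
  [265,276): 11 bp

[3,5,6,6,7,7,8,8,8,8,8,9,9,9,9,9,10,10,10,10,11,11,12,13,13,16,20,21]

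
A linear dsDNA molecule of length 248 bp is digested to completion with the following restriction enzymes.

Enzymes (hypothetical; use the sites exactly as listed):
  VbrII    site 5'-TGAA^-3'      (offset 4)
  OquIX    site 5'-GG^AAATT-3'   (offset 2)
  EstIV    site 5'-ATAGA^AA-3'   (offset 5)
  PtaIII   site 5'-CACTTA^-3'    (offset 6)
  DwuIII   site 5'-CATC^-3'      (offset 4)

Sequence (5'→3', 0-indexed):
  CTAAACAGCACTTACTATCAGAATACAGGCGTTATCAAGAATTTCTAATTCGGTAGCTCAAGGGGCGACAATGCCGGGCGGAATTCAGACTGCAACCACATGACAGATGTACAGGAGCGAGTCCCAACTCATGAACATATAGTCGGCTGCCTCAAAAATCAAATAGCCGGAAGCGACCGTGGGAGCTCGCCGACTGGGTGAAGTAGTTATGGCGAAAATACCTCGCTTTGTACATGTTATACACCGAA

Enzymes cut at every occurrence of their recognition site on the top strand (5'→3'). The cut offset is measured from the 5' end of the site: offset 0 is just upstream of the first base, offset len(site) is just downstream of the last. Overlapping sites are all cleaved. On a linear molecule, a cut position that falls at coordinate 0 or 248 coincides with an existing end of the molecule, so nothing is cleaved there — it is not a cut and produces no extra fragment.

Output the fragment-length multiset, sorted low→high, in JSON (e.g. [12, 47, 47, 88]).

Per-enzyme occurrences:
  VbrII (TGAA, off=4): starts [131, 198] → cuts [135, 202]
  OquIX (GGAAATT, off=2): no sites
  EstIV (ATAGAAA, off=5): no sites
  PtaIII (CACTTA, off=6): starts [8] → cuts [14]
  DwuIII (CATC, off=4): no sites

Pooled cuts: [14, 135, 202]

Fragment lengths:
  [0,14): 14 bp
  [14,135): 121 bp
  [135,202): 67 bp
  [202,248): 46 bp

[14,46,67,121]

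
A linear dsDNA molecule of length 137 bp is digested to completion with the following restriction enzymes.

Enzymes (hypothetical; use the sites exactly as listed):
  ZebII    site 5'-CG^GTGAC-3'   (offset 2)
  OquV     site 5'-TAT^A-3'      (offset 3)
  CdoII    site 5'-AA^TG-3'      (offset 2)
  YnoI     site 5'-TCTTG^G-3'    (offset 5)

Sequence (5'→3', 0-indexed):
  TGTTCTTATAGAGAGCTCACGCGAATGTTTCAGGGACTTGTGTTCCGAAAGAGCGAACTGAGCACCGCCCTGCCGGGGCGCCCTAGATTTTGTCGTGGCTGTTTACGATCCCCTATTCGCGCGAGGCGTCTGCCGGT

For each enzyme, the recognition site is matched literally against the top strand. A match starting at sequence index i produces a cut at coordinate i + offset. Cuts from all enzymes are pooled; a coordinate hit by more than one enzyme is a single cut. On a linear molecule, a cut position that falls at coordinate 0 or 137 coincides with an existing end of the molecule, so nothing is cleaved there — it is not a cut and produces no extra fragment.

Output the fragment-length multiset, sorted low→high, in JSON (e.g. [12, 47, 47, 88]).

Scan for sites:
  ZebII (CGGTGAC, off=2): no sites
  OquV (TATA, off=3): starts [6] → cuts [9]
  CdoII (AATG, off=2): starts [23] → cuts [25]
  YnoI (TCTTGG, off=5): no sites

All cut coordinates (distinct, sorted): [9, 25]

Fragment lengths:
  [0,9): 9 bp
  [9,25): 16 bp
  [25,137): 112 bp

[9,16,112]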